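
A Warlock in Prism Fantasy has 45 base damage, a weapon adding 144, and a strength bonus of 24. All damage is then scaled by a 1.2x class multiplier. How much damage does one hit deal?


Sum base + weapon + str = 45 + 144 + 24 = 213
Multiply by 1.2:
213 * 1.2 = 255.6

255.6 damage


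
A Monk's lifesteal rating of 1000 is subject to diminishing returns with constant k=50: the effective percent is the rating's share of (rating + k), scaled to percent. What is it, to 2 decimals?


effective% = rating / (rating + k) * 100
= 1000 / (1000 + 50) * 100
= 1000 / 1050 * 100
= 0.952381 * 100
= 95.24%

95.24%


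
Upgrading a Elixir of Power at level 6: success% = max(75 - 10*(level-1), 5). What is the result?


raw_rate = 75 - 10 * (6 - 1)
= 75 - 10 * 5
= 75 - 50
= 25
Apply floor: max(25, 5) = 25%

25%


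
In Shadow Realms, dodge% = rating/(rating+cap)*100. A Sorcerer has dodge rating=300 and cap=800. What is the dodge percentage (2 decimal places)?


dodge% = 300 / (300 + 800) * 100
= 300 / 1100 * 100
= 0.272727 * 100
= 27.27%

27.27%


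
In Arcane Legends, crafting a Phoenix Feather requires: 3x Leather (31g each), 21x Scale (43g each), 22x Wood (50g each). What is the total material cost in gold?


Cost breakdown:
  Leather: 3 * 31 = 93
  Scale: 21 * 43 = 903
  Wood: 22 * 50 = 1100
Total = 93 + 903 + 1100 = 2096

2096 gold


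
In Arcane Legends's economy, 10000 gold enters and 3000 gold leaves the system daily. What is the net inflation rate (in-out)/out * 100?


Net gold = 10000 - 3000 = 7000
Inflation rate = net / sunk * 100 = 7000 / 3000 * 100
= 2.333333 * 100
= 233.33%

233.33%


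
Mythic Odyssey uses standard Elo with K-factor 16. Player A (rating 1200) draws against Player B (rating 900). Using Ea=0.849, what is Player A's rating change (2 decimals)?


Elo update: delta = K * (S - Ea), where S = 0.5 (draws)
S - Ea = 0.5 - 0.849 = -0.349
Rating change = 16 * -0.349
= -5.58

-5.58 rating points


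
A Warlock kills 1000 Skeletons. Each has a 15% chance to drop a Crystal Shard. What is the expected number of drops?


Expected drops = kills * (drop_rate / 100)
= 1000 * (15 / 100)
= 1000 * 0.15
= 150.0

150.0 drops


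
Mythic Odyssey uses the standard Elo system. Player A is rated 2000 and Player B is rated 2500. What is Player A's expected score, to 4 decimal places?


Elo expected score: Ea = 1/(1 + 10^((Rb-Ra)/400))
Rb - Ra = 2500 - 2000 = 500
(Rb-Ra)/400 = 500/400 = 1.25
10^1.25 = 17.782794
Ea = 1/(1 + 17.782794) = 1/18.782794 = 0.0532

0.0532


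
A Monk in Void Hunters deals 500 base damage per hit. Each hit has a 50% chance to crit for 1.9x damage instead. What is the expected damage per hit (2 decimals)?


E[dmg] = base * (1 + crit_chance * (crit_mult - 1))
cc as decimal = 50/100 = 0.5
cm - 1 = 1.9 - 1 = 0.9
Bonus factor = 0.5 * 0.9 = 0.45
Total multiplier = 1 + 0.45 = 1.45
Expected damage = 500 * 1.45 = 725.00

725.00 damage


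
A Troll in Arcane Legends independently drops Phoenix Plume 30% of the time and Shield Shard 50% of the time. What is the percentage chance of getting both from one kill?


For independent events, P(both) = P(A) * P(B)
= 30% * 50%
= 1500 / 100 %
= 15.0%

15.0%


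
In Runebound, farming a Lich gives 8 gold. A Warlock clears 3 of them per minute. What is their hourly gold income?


Gold per minute = 8 * 3 = 24
Gold per hour = 24 * 60 = 1440

1440 gold/hour


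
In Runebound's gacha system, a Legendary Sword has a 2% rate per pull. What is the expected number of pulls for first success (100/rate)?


Expected pulls for a geometric distribution = 1/p = 100 / rate%
= 100 / 2
= 50.0

50.0 pulls


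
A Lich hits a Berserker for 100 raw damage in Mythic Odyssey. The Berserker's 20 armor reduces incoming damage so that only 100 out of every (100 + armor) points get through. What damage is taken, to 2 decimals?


actual = 100 * 100 / (100 + 20)
= 100 * 100 / 120
= 10000 / 120
= 83.33

83.33 damage


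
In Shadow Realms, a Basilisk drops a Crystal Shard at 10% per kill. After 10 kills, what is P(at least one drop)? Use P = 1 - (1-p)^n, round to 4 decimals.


P(at least one) = 1 - P(none) = 1 - (1-p)^n
p = 10/100 = 0.1
1 - p = 0.9
(1 - p)^10 = 0.9^10 = 0.348678
P(at least one) = 1 - 0.348678 = 0.6513

0.6513


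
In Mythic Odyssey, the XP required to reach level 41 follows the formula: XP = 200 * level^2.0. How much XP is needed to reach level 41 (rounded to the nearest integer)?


XP = 200 * level^2.0
Substitute level = 41:
XP = 200 * 41^2.0
= 200 * 1681.0
= 336200

336200 XP


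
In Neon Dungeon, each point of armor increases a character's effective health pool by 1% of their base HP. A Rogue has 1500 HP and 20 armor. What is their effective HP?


EHP = 1500 * (1 + 20/100)
= 1500 * (1 + 0.2)
= 1500 * 1.2
= 1800.0

1800.0 EHP


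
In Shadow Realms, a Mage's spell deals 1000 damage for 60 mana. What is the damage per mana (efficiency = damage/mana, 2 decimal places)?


Efficiency = damage / mana
= 1000 / 60
= 16.67

16.67 dmg/mana


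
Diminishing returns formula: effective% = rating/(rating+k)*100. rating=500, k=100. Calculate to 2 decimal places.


effective% = rating / (rating + k) * 100
= 500 / (500 + 100) * 100
= 500 / 600 * 100
= 0.833333 * 100
= 83.33%

83.33%


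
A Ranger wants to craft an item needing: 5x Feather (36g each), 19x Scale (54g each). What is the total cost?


Cost breakdown:
  Feather: 5 * 36 = 180
  Scale: 19 * 54 = 1026
Total = 180 + 1026 = 1206

1206 gold


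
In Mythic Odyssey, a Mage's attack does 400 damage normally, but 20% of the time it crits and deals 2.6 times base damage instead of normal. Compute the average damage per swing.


E[dmg] = base * (1 + crit_chance * (crit_mult - 1))
cc as decimal = 20/100 = 0.2
cm - 1 = 2.6 - 1 = 1.6
Bonus factor = 0.2 * 1.6 = 0.32
Total multiplier = 1 + 0.32 = 1.32
Expected damage = 400 * 1.32 = 528.00

528.00 damage


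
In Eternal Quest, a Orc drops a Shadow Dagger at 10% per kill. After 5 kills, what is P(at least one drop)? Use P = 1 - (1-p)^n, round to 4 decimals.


P(at least one) = 1 - P(none) = 1 - (1-p)^n
p = 10/100 = 0.1
1 - p = 0.9
(1 - p)^5 = 0.9^5 = 0.590490
P(at least one) = 1 - 0.590490 = 0.4095

0.4095


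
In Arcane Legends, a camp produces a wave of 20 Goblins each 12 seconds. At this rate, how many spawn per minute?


Spawns per minute = count * (60 / interval)
= 20 * (60 / 12)
= 20 * 5.0
= 100.0

100.0 per minute


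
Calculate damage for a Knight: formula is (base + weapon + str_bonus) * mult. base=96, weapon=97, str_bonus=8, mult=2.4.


Sum base + weapon + str = 96 + 97 + 8 = 201
Multiply by 2.4:
201 * 2.4 = 482.4

482.4 damage


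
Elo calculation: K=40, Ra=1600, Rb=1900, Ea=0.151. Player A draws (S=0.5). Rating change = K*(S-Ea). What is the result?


Elo update: delta = K * (S - Ea), where S = 0.5 (draws)
S - Ea = 0.5 - 0.151 = 0.349
Rating change = 40 * 0.349
= 13.96

13.96 rating points


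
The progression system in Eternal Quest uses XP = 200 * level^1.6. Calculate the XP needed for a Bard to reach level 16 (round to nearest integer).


XP = 200 * level^1.6
Substitute level = 16:
XP = 200 * 16^1.6
= 200 * 84.4485
= 16890

16890 XP


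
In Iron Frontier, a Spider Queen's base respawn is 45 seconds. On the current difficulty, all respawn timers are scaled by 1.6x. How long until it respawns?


Respawn time = base * multiplier
= 45 * 1.6
= 72.0 seconds

72.0 seconds


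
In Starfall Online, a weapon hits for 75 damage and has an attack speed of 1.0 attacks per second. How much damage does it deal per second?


DPS = damage * attack_speed
= 75 * 1.0
= 75.0

75.0 DPS


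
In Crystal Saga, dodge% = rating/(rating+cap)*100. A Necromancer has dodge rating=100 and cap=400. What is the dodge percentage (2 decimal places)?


dodge% = 100 / (100 + 400) * 100
= 100 / 500 * 100
= 0.2 * 100
= 20.00%

20.00%


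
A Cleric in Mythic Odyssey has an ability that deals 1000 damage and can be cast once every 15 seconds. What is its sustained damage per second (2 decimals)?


DPS = damage / cooldown
= 1000 / 15
= 66.67

66.67 DPS


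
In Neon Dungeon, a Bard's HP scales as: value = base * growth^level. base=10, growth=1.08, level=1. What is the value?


value = base * growth^level
= 10 * 1.08^1
= 10 * 1.08
= 10.80

10.80 HP


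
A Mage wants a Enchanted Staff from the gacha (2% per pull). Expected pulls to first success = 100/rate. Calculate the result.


Expected pulls for a geometric distribution = 1/p = 100 / rate%
= 100 / 2
= 50.0

50.0 pulls


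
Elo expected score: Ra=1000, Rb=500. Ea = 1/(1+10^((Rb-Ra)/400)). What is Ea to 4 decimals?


Elo expected score: Ea = 1/(1 + 10^((Rb-Ra)/400))
Rb - Ra = 500 - 1000 = -500
(Rb-Ra)/400 = -500/400 = -1.25
10^-1.25 = 0.056234
Ea = 1/(1 + 0.056234) = 1/1.056234 = 0.9468

0.9468


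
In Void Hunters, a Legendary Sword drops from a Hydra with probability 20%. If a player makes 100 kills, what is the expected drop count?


Expected drops = kills * (drop_rate / 100)
= 100 * (20 / 100)
= 100 * 0.2
= 20.0

20.0 drops


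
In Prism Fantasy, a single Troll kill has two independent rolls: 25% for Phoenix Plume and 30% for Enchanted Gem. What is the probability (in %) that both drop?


For independent events, P(both) = P(A) * P(B)
= 25% * 30%
= 750 / 100 %
= 7.5%

7.5%


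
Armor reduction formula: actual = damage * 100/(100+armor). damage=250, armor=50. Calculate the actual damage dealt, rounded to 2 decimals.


actual = 250 * 100 / (100 + 50)
= 250 * 100 / 150
= 25000 / 150
= 166.67

166.67 damage


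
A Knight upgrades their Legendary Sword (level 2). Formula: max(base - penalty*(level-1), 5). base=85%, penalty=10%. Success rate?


raw_rate = 85 - 10 * (2 - 1)
= 85 - 10 * 1
= 85 - 10
= 75
Apply floor: max(75, 5) = 75%

75%


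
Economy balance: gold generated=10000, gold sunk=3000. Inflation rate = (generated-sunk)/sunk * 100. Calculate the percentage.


Net gold = 10000 - 3000 = 7000
Inflation rate = net / sunk * 100 = 7000 / 3000 * 100
= 2.333333 * 100
= 233.33%

233.33%


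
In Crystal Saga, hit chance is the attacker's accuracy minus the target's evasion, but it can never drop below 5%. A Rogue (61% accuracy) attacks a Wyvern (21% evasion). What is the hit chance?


accuracy - evasion = 61 - 21 = 40
Apply floor: max(40, 5) = 40
Hit chance = 40%

40%


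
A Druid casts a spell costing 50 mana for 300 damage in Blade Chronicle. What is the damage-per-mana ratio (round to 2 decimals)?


Efficiency = damage / mana
= 300 / 50
= 6.00

6.00 dmg/mana


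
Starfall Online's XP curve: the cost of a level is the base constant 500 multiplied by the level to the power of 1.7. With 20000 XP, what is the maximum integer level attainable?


XP = 500 * level^1.7, so level = (XP / 500)^(1/1.7)
= (20000 / 500)^(1/1.7)
= 40.0^0.5882
= 8.7577
Floor: level = 8

level 8


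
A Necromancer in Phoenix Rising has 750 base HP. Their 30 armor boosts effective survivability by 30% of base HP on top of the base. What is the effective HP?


EHP = 750 * (1 + 30/100)
= 750 * (1 + 0.3)
= 750 * 1.3
= 975.0

975.0 EHP


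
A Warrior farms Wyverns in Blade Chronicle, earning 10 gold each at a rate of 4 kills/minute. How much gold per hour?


Gold per minute = 10 * 4 = 40
Gold per hour = 40 * 60 = 2400

2400 gold/hour


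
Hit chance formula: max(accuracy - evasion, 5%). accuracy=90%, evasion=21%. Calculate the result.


accuracy - evasion = 90 - 21 = 69
Apply floor: max(69, 5) = 69
Hit chance = 69%

69%


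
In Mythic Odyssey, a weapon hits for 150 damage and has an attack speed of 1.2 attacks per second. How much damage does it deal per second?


DPS = damage * attack_speed
= 150 * 1.2
= 180.0

180.0 DPS


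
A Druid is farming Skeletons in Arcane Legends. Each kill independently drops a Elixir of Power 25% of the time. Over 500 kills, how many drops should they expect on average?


Expected drops = kills * (drop_rate / 100)
= 500 * (25 / 100)
= 500 * 0.25
= 125.0

125.0 drops


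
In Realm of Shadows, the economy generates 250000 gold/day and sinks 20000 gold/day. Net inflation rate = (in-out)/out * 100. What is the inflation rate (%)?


Net gold = 250000 - 20000 = 230000
Inflation rate = net / sunk * 100 = 230000 / 20000 * 100
= 11.5 * 100
= 1150.00%

1150.00%


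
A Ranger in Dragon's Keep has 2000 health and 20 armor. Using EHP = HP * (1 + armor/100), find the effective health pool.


EHP = 2000 * (1 + 20/100)
= 2000 * (1 + 0.2)
= 2000 * 1.2
= 2400.0

2400.0 EHP


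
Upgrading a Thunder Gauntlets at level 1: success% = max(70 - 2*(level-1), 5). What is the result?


raw_rate = 70 - 2 * (1 - 1)
= 70 - 2 * 0
= 70 - 0
= 70
Apply floor: max(70, 5) = 70%

70%


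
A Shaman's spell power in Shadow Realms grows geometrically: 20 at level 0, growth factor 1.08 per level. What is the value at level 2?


value = base * growth^level
= 20 * 1.08^2
= 20 * 1.1664
= 23.33

23.33 spell power


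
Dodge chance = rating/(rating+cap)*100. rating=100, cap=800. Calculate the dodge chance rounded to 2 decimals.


dodge% = 100 / (100 + 800) * 100
= 100 / 900 * 100
= 0.111111 * 100
= 11.11%

11.11%


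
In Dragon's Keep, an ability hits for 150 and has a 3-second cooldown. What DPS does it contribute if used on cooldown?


DPS = damage / cooldown
= 150 / 3
= 50.00

50.00 DPS


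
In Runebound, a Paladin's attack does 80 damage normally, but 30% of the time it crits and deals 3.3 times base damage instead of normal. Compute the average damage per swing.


E[dmg] = base * (1 + crit_chance * (crit_mult - 1))
cc as decimal = 30/100 = 0.3
cm - 1 = 3.3 - 1 = 2.3
Bonus factor = 0.3 * 2.3 = 0.69
Total multiplier = 1 + 0.69 = 1.69
Expected damage = 80 * 1.69 = 135.20

135.20 damage


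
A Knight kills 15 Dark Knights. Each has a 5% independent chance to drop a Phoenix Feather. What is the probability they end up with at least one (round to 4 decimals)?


P(at least one) = 1 - P(none) = 1 - (1-p)^n
p = 5/100 = 0.05
1 - p = 0.95
(1 - p)^15 = 0.95^15 = 0.463291
P(at least one) = 1 - 0.463291 = 0.5367

0.5367


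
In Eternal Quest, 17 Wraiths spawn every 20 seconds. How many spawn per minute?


Spawns per minute = count * (60 / interval)
= 17 * (60 / 20)
= 17 * 3.0
= 51.0

51.0 per minute


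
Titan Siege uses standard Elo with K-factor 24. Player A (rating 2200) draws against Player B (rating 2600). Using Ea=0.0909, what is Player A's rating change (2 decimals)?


Elo update: delta = K * (S - Ea), where S = 0.5 (draws)
S - Ea = 0.5 - 0.0909 = 0.4091
Rating change = 24 * 0.4091
= 9.82

9.82 rating points


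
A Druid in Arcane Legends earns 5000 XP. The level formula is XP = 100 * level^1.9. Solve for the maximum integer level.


XP = 100 * level^1.9, so level = (XP / 100)^(1/1.9)
= (5000 / 100)^(1/1.9)
= 50.0^0.5263
= 7.8378
Floor: level = 7

level 7


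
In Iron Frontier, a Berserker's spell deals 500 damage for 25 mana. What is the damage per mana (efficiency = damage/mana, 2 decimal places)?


Efficiency = damage / mana
= 500 / 25
= 20.00

20.00 dmg/mana


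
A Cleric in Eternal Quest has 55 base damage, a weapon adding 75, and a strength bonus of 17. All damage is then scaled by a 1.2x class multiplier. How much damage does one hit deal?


Sum base + weapon + str = 55 + 75 + 17 = 147
Multiply by 1.2:
147 * 1.2 = 176.4

176.4 damage


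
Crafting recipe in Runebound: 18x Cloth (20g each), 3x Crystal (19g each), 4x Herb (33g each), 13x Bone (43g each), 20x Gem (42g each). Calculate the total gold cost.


Cost breakdown:
  Cloth: 18 * 20 = 360
  Crystal: 3 * 19 = 57
  Herb: 4 * 33 = 132
  Bone: 13 * 43 = 559
  Gem: 20 * 42 = 840
Total = 360 + 57 + 132 + 559 + 840 = 1948

1948 gold


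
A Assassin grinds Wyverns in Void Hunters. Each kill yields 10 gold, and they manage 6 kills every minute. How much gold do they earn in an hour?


Gold per minute = 10 * 6 = 60
Gold per hour = 60 * 60 = 3600

3600 gold/hour


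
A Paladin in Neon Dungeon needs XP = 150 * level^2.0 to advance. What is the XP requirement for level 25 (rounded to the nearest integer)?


XP = 150 * level^2.0
Substitute level = 25:
XP = 150 * 25^2.0
= 150 * 625.0
= 93750

93750 XP


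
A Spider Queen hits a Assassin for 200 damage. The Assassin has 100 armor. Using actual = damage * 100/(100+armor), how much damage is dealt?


actual = 200 * 100 / (100 + 100)
= 200 * 100 / 200
= 20000 / 200
= 100.00

100.00 damage


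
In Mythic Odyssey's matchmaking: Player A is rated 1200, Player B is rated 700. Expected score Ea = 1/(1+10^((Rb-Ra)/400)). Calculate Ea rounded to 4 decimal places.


Elo expected score: Ea = 1/(1 + 10^((Rb-Ra)/400))
Rb - Ra = 700 - 1200 = -500
(Rb-Ra)/400 = -500/400 = -1.25
10^-1.25 = 0.056234
Ea = 1/(1 + 0.056234) = 1/1.056234 = 0.9468

0.9468


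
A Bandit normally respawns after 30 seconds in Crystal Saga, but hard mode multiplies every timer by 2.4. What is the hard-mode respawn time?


Respawn time = base * multiplier
= 30 * 2.4
= 72.0 seconds

72.0 seconds


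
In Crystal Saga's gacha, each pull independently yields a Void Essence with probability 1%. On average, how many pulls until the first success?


Expected pulls for a geometric distribution = 1/p = 100 / rate%
= 100 / 1
= 100.0

100.0 pulls


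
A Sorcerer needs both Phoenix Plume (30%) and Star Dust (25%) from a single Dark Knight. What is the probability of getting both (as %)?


For independent events, P(both) = P(A) * P(B)
= 30% * 25%
= 750 / 100 %
= 7.5%

7.5%


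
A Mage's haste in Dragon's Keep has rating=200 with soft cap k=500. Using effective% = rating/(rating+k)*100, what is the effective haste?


effective% = rating / (rating + k) * 100
= 200 / (200 + 500) * 100
= 200 / 700 * 100
= 0.285714 * 100
= 28.57%

28.57%


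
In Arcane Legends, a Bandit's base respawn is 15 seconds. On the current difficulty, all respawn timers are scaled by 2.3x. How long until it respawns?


Respawn time = base * multiplier
= 15 * 2.3
= 34.5 seconds

34.5 seconds


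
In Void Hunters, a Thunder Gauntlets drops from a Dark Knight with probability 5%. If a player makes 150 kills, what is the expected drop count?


Expected drops = kills * (drop_rate / 100)
= 150 * (5 / 100)
= 150 * 0.05
= 7.5

7.5 drops


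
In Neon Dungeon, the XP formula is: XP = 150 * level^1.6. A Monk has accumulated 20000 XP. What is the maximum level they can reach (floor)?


XP = 150 * level^1.6, so level = (XP / 150)^(1/1.6)
= (20000 / 150)^(1/1.6)
= 133.3333^0.625
= 21.2856
Floor: level = 21

level 21


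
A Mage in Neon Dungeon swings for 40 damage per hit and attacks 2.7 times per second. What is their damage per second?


DPS = damage * attack_speed
= 40 * 2.7
= 108.0

108.0 DPS


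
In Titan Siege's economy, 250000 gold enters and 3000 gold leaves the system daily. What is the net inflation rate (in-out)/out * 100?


Net gold = 250000 - 3000 = 247000
Inflation rate = net / sunk * 100 = 247000 / 3000 * 100
= 82.333333 * 100
= 8233.33%

8233.33%


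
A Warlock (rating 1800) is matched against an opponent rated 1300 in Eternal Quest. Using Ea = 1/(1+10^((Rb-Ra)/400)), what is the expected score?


Elo expected score: Ea = 1/(1 + 10^((Rb-Ra)/400))
Rb - Ra = 1300 - 1800 = -500
(Rb-Ra)/400 = -500/400 = -1.25
10^-1.25 = 0.056234
Ea = 1/(1 + 0.056234) = 1/1.056234 = 0.9468

0.9468


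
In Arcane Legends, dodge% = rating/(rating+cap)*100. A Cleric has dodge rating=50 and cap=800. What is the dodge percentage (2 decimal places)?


dodge% = 50 / (50 + 800) * 100
= 50 / 850 * 100
= 0.058824 * 100
= 5.88%

5.88%


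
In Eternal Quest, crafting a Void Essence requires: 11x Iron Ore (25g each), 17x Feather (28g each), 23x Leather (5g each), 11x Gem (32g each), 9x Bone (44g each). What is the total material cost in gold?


Cost breakdown:
  Iron Ore: 11 * 25 = 275
  Feather: 17 * 28 = 476
  Leather: 23 * 5 = 115
  Gem: 11 * 32 = 352
  Bone: 9 * 44 = 396
Total = 275 + 476 + 115 + 352 + 396 = 1614

1614 gold


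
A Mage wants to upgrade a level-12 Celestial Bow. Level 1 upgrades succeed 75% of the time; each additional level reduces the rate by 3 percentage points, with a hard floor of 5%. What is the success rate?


raw_rate = 75 - 3 * (12 - 1)
= 75 - 3 * 11
= 75 - 33
= 42
Apply floor: max(42, 5) = 42%

42%


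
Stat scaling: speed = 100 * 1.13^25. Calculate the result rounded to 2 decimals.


value = base * growth^level
= 100 * 1.13^25
= 100 * 21.230542
= 2123.05

2123.05 speed


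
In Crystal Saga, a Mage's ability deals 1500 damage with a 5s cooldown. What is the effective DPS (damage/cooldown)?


DPS = damage / cooldown
= 1500 / 5
= 300.00

300.00 DPS


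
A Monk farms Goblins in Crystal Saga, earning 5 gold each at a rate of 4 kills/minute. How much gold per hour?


Gold per minute = 5 * 4 = 20
Gold per hour = 20 * 60 = 1200

1200 gold/hour


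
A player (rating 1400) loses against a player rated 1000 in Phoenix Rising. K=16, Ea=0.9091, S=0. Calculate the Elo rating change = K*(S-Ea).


Elo update: delta = K * (S - Ea), where S = 0 (loses)
S - Ea = 0 - 0.9091 = -0.9091
Rating change = 16 * -0.9091
= -14.55

-14.55 rating points


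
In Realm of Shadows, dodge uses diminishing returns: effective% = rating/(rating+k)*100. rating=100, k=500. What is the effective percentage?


effective% = rating / (rating + k) * 100
= 100 / (100 + 500) * 100
= 100 / 600 * 100
= 0.166667 * 100
= 16.67%

16.67%


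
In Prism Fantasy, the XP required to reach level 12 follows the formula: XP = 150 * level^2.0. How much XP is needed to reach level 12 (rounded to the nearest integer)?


XP = 150 * level^2.0
Substitute level = 12:
XP = 150 * 12^2.0
= 150 * 144.0
= 21600

21600 XP


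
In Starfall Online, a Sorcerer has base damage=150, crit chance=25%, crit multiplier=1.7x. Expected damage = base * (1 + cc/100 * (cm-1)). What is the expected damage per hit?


E[dmg] = base * (1 + crit_chance * (crit_mult - 1))
cc as decimal = 25/100 = 0.25
cm - 1 = 1.7 - 1 = 0.7
Bonus factor = 0.25 * 0.7 = 0.175
Total multiplier = 1 + 0.175 = 1.175
Expected damage = 150 * 1.175 = 176.25

176.25 damage


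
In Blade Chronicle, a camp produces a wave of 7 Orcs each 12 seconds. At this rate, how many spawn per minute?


Spawns per minute = count * (60 / interval)
= 7 * (60 / 12)
= 7 * 5.0
= 35.0

35.0 per minute


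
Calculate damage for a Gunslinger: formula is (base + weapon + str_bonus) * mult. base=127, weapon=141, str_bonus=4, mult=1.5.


Sum base + weapon + str = 127 + 141 + 4 = 272
Multiply by 1.5:
272 * 1.5 = 408.0

408.0 damage


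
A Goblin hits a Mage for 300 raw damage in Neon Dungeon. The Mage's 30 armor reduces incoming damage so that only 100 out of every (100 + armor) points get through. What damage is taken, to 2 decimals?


actual = 300 * 100 / (100 + 30)
= 300 * 100 / 130
= 30000 / 130
= 230.77

230.77 damage


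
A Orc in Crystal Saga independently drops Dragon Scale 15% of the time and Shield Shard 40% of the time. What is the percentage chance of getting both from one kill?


For independent events, P(both) = P(A) * P(B)
= 15% * 40%
= 600 / 100 %
= 6.0%

6.0%


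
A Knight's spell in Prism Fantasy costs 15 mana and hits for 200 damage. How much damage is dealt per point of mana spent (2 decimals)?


Efficiency = damage / mana
= 200 / 15
= 13.33

13.33 dmg/mana


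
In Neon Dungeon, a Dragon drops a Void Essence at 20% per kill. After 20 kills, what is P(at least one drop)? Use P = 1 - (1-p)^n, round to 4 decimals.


P(at least one) = 1 - P(none) = 1 - (1-p)^n
p = 20/100 = 0.2
1 - p = 0.8
(1 - p)^20 = 0.8^20 = 0.011529
P(at least one) = 1 - 0.011529 = 0.9885

0.9885


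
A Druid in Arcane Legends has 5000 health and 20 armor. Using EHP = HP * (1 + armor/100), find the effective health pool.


EHP = 5000 * (1 + 20/100)
= 5000 * (1 + 0.2)
= 5000 * 1.2
= 6000.0

6000.0 EHP


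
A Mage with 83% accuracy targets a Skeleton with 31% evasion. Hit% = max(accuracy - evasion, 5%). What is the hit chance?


accuracy - evasion = 83 - 31 = 52
Apply floor: max(52, 5) = 52
Hit chance = 52%

52%


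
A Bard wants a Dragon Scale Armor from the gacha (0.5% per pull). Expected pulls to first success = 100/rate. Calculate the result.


Expected pulls for a geometric distribution = 1/p = 100 / rate%
= 100 / 0.5
= 200.0

200.0 pulls


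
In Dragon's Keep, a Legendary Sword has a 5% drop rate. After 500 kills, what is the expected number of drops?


Expected drops = kills * (drop_rate / 100)
= 500 * (5 / 100)
= 500 * 0.05
= 25.0

25.0 drops


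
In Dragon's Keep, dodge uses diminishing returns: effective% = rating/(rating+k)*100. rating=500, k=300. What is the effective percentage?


effective% = rating / (rating + k) * 100
= 500 / (500 + 300) * 100
= 500 / 800 * 100
= 0.625 * 100
= 62.50%

62.50%


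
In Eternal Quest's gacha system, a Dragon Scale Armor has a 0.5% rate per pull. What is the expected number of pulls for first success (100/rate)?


Expected pulls for a geometric distribution = 1/p = 100 / rate%
= 100 / 0.5
= 200.0

200.0 pulls


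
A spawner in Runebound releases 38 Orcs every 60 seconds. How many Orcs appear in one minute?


Spawns per minute = count * (60 / interval)
= 38 * (60 / 60)
= 38 * 1.0
= 38.0

38.0 per minute


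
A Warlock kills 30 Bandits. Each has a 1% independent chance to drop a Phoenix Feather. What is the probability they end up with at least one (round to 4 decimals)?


P(at least one) = 1 - P(none) = 1 - (1-p)^n
p = 1/100 = 0.01
1 - p = 0.99
(1 - p)^30 = 0.99^30 = 0.739700
P(at least one) = 1 - 0.739700 = 0.2603

0.2603


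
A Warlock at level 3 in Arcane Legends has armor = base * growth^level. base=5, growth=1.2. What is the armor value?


value = base * growth^level
= 5 * 1.2^3
= 5 * 1.728
= 8.64

8.64 armor


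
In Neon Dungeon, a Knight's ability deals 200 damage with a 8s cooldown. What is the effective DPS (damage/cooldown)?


DPS = damage / cooldown
= 200 / 8
= 25.00

25.00 DPS


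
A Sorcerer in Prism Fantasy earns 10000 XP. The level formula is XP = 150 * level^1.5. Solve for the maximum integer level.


XP = 150 * level^1.5, so level = (XP / 150)^(1/1.5)
= (10000 / 150)^(1/1.5)
= 66.6667^0.6667
= 16.4414
Floor: level = 16

level 16


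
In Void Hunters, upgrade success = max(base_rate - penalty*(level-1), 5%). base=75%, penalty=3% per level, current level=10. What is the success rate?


raw_rate = 75 - 3 * (10 - 1)
= 75 - 3 * 9
= 75 - 27
= 48
Apply floor: max(48, 5) = 48%

48%


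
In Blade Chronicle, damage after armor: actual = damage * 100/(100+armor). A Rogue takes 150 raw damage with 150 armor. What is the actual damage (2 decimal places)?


actual = 150 * 100 / (100 + 150)
= 150 * 100 / 250
= 15000 / 250
= 60.00

60.00 damage


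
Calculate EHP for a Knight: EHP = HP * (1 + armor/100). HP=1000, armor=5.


EHP = 1000 * (1 + 5/100)
= 1000 * (1 + 0.05)
= 1000 * 1.05
= 1050.0

1050.0 EHP


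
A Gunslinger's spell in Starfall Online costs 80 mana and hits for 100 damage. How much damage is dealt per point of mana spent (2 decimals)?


Efficiency = damage / mana
= 100 / 80
= 1.25

1.25 dmg/mana


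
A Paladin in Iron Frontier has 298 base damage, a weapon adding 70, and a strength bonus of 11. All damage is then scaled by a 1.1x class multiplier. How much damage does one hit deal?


Sum base + weapon + str = 298 + 70 + 11 = 379
Multiply by 1.1:
379 * 1.1 = 416.9

416.9 damage


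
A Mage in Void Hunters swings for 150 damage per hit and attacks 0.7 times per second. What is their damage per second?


DPS = damage * attack_speed
= 150 * 0.7
= 105.0

105.0 DPS


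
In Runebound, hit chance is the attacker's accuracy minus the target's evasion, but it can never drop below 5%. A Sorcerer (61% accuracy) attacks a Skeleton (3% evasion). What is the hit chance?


accuracy - evasion = 61 - 3 = 58
Apply floor: max(58, 5) = 58
Hit chance = 58%

58%


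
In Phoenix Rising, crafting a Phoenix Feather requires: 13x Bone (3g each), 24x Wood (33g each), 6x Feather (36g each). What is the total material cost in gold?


Cost breakdown:
  Bone: 13 * 3 = 39
  Wood: 24 * 33 = 792
  Feather: 6 * 36 = 216
Total = 39 + 792 + 216 = 1047

1047 gold


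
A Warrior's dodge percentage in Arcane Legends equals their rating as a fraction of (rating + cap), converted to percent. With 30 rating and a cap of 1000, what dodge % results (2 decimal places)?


dodge% = 30 / (30 + 1000) * 100
= 30 / 1030 * 100
= 0.029126 * 100
= 2.91%

2.91%


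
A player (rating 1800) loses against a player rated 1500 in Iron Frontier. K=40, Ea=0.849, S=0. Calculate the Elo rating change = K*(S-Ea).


Elo update: delta = K * (S - Ea), where S = 0 (loses)
S - Ea = 0 - 0.849 = -0.849
Rating change = 40 * -0.849
= -33.96

-33.96 rating points


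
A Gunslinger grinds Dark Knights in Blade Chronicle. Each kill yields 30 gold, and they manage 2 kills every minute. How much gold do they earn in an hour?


Gold per minute = 30 * 2 = 60
Gold per hour = 60 * 60 = 3600

3600 gold/hour


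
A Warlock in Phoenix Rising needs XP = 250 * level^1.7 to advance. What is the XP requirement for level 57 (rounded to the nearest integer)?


XP = 250 * level^1.7
Substitute level = 57:
XP = 250 * 57^1.7
= 250 * 966.0225
= 241506

241506 XP


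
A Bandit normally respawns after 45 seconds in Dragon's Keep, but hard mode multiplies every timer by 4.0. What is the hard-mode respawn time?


Respawn time = base * multiplier
= 45 * 4.0
= 180.0 seconds

180.0 seconds


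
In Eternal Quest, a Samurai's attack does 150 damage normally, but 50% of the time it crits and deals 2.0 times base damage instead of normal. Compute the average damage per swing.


E[dmg] = base * (1 + crit_chance * (crit_mult - 1))
cc as decimal = 50/100 = 0.5
cm - 1 = 2.0 - 1 = 1.0
Bonus factor = 0.5 * 1.0 = 0.5
Total multiplier = 1 + 0.5 = 1.5
Expected damage = 150 * 1.5 = 225.00

225.00 damage


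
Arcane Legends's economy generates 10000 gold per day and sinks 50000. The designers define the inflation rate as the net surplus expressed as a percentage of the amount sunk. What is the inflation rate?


Net gold = 10000 - 50000 = -40000
Inflation rate = net / sunk * 100 = -40000 / 50000 * 100
= -0.8 * 100
= -80.00%

-80.00%


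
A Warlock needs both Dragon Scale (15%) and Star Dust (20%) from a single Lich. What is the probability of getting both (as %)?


For independent events, P(both) = P(A) * P(B)
= 15% * 20%
= 300 / 100 %
= 3.0%

3.0%


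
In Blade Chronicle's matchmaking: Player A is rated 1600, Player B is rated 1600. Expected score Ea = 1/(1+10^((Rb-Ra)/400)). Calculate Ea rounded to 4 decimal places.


Elo expected score: Ea = 1/(1 + 10^((Rb-Ra)/400))
Rb - Ra = 1600 - 1600 = 0
(Rb-Ra)/400 = 0/400 = 0.0
10^0.0 = 1.0
Ea = 1/(1 + 1.0) = 1/2.0 = 0.5000

0.5000


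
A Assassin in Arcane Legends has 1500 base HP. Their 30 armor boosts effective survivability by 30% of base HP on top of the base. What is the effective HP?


EHP = 1500 * (1 + 30/100)
= 1500 * (1 + 0.3)
= 1500 * 1.3
= 1950.0

1950.0 EHP


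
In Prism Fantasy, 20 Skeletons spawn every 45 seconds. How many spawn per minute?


Spawns per minute = count * (60 / interval)
= 20 * (60 / 45)
= 20 * 1.3333
= 26.67

26.67 per minute


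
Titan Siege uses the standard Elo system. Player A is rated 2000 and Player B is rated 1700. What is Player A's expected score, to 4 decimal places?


Elo expected score: Ea = 1/(1 + 10^((Rb-Ra)/400))
Rb - Ra = 1700 - 2000 = -300
(Rb-Ra)/400 = -300/400 = -0.75
10^-0.75 = 0.177828
Ea = 1/(1 + 0.177828) = 1/1.177828 = 0.8490

0.8490


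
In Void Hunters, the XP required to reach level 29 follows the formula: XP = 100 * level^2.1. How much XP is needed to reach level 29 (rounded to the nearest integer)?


XP = 100 * level^2.1
Substitute level = 29:
XP = 100 * 29^2.1
= 100 * 1177.703
= 117770

117770 XP


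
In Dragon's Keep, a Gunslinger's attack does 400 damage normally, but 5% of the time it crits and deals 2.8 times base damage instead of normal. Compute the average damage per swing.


E[dmg] = base * (1 + crit_chance * (crit_mult - 1))
cc as decimal = 5/100 = 0.05
cm - 1 = 2.8 - 1 = 1.8
Bonus factor = 0.05 * 1.8 = 0.09
Total multiplier = 1 + 0.09 = 1.09
Expected damage = 400 * 1.09 = 436.00

436.00 damage


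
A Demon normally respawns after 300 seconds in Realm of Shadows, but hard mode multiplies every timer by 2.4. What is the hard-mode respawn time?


Respawn time = base * multiplier
= 300 * 2.4
= 720.0 seconds

720.0 seconds


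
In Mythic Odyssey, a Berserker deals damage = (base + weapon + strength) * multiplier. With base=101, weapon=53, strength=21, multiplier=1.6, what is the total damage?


Sum base + weapon + str = 101 + 53 + 21 = 175
Multiply by 1.6:
175 * 1.6 = 280.0

280.0 damage


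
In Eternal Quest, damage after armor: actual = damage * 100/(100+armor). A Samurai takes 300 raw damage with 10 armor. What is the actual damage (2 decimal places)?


actual = 300 * 100 / (100 + 10)
= 300 * 100 / 110
= 30000 / 110
= 272.73

272.73 damage


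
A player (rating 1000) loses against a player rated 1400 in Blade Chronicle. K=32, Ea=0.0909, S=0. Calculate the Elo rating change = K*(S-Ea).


Elo update: delta = K * (S - Ea), where S = 0 (loses)
S - Ea = 0 - 0.0909 = -0.0909
Rating change = 32 * -0.0909
= -2.91

-2.91 rating points


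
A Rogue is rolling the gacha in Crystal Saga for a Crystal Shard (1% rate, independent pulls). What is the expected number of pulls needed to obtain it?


Expected pulls for a geometric distribution = 1/p = 100 / rate%
= 100 / 1
= 100.0

100.0 pulls


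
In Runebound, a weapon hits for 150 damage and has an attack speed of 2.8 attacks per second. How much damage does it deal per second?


DPS = damage * attack_speed
= 150 * 2.8
= 420.0

420.0 DPS


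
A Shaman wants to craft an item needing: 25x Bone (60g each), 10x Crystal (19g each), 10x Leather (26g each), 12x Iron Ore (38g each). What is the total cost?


Cost breakdown:
  Bone: 25 * 60 = 1500
  Crystal: 10 * 19 = 190
  Leather: 10 * 26 = 260
  Iron Ore: 12 * 38 = 456
Total = 1500 + 190 + 260 + 456 = 2406

2406 gold


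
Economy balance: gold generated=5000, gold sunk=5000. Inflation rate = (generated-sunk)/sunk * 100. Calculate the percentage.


Net gold = 5000 - 5000 = 0
Inflation rate = net / sunk * 100 = 0 / 5000 * 100
= 0.0 * 100
= 0.00%

0.00%


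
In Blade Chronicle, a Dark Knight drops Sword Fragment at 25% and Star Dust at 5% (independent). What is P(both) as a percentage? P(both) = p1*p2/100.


For independent events, P(both) = P(A) * P(B)
= 25% * 5%
= 125 / 100 %
= 1.25%

1.25%


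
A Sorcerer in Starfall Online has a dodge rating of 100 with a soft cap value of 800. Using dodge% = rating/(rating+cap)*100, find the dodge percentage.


dodge% = 100 / (100 + 800) * 100
= 100 / 900 * 100
= 0.111111 * 100
= 11.11%

11.11%


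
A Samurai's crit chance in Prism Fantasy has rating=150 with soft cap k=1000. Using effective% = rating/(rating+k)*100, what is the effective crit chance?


effective% = rating / (rating + k) * 100
= 150 / (150 + 1000) * 100
= 150 / 1150 * 100
= 0.130435 * 100
= 13.04%

13.04%


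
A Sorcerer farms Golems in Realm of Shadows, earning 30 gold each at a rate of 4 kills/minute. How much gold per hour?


Gold per minute = 30 * 4 = 120
Gold per hour = 120 * 60 = 7200

7200 gold/hour


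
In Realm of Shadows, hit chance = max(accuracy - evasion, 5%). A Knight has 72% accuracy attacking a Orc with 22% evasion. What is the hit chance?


accuracy - evasion = 72 - 22 = 50
Apply floor: max(50, 5) = 50
Hit chance = 50%

50%


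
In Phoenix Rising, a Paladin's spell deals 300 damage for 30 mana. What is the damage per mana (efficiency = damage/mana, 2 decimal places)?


Efficiency = damage / mana
= 300 / 30
= 10.00

10.00 dmg/mana


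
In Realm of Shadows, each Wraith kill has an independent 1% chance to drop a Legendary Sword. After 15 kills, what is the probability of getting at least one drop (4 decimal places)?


P(at least one) = 1 - P(none) = 1 - (1-p)^n
p = 1/100 = 0.01
1 - p = 0.99
(1 - p)^15 = 0.99^15 = 0.860058
P(at least one) = 1 - 0.860058 = 0.1399

0.1399


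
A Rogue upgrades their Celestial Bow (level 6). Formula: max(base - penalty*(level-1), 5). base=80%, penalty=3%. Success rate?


raw_rate = 80 - 3 * (6 - 1)
= 80 - 3 * 5
= 80 - 15
= 65
Apply floor: max(65, 5) = 65%

65%


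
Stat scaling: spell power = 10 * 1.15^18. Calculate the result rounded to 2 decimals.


value = base * growth^level
= 10 * 1.15^18
= 10 * 12.375454
= 123.75

123.75 spell power


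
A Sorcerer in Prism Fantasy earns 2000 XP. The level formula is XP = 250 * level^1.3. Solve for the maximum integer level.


XP = 250 * level^1.3, so level = (XP / 250)^(1/1.3)
= (2000 / 250)^(1/1.3)
= 8.0^0.7692
= 4.9509
Floor: level = 4

level 4


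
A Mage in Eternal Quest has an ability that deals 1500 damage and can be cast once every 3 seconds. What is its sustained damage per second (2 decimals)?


DPS = damage / cooldown
= 1500 / 3
= 500.00

500.00 DPS


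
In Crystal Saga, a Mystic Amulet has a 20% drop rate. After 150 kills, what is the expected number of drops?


Expected drops = kills * (drop_rate / 100)
= 150 * (20 / 100)
= 150 * 0.2
= 30.0

30.0 drops


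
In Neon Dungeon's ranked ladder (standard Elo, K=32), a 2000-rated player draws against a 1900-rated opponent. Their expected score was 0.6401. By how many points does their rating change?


Elo update: delta = K * (S - Ea), where S = 0.5 (draws)
S - Ea = 0.5 - 0.6401 = -0.1401
Rating change = 32 * -0.1401
= -4.48

-4.48 rating points


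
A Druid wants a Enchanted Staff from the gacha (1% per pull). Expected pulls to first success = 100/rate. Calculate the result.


Expected pulls for a geometric distribution = 1/p = 100 / rate%
= 100 / 1
= 100.0

100.0 pulls


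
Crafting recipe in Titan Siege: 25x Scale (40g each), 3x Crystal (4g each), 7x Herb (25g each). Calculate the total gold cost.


Cost breakdown:
  Scale: 25 * 40 = 1000
  Crystal: 3 * 4 = 12
  Herb: 7 * 25 = 175
Total = 1000 + 12 + 175 = 1187

1187 gold


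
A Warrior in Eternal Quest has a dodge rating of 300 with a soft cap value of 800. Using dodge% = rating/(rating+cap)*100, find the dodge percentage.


dodge% = 300 / (300 + 800) * 100
= 300 / 1100 * 100
= 0.272727 * 100
= 27.27%

27.27%


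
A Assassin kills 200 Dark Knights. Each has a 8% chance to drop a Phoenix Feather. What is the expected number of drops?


Expected drops = kills * (drop_rate / 100)
= 200 * (8 / 100)
= 200 * 0.08
= 16.0

16.0 drops


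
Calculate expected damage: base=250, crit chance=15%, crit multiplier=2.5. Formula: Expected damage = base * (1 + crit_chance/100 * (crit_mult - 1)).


E[dmg] = base * (1 + crit_chance * (crit_mult - 1))
cc as decimal = 15/100 = 0.15
cm - 1 = 2.5 - 1 = 1.5
Bonus factor = 0.15 * 1.5 = 0.225
Total multiplier = 1 + 0.225 = 1.225
Expected damage = 250 * 1.225 = 306.25

306.25 damage


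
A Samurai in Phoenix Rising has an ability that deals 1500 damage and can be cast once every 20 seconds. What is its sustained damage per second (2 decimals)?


DPS = damage / cooldown
= 1500 / 20
= 75.00

75.00 DPS


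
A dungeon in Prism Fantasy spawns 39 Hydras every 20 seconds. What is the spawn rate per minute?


Spawns per minute = count * (60 / interval)
= 39 * (60 / 20)
= 39 * 3.0
= 117.0

117.0 per minute


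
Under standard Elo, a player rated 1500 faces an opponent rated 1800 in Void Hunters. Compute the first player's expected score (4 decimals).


Elo expected score: Ea = 1/(1 + 10^((Rb-Ra)/400))
Rb - Ra = 1800 - 1500 = 300
(Rb-Ra)/400 = 300/400 = 0.75
10^0.75 = 5.623413
Ea = 1/(1 + 5.623413) = 1/6.623413 = 0.1510

0.1510
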